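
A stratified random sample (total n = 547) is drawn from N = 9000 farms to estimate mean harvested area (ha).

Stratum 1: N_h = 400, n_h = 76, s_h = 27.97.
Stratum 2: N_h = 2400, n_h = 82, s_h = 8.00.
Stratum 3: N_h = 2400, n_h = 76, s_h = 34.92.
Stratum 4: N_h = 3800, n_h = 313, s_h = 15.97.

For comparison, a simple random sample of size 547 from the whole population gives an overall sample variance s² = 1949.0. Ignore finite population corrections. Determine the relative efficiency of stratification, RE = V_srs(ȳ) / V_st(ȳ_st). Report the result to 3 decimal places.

V̂(ȳ_st) = Σ W_h² s_h²/n_h, with W_h = N_h/N and N = 9000:
  stratum 1: (400/9000)²·27.97²/76 = 0.0203332
  stratum 2: (2400/9000)²·8.00²/82 = 0.0555014
  stratum 3: (2400/9000)²·34.92²/76 = 1.14097
  stratum 4: (3800/9000)²·15.97²/313 = 0.145261
V_st = 1.36206
V_srs = s²/n = 1949.0/547 = 3.56307
Relative efficiency = V_srs / V_st = 3.56307/1.36206 = 2.6159

RE ≈ 2.616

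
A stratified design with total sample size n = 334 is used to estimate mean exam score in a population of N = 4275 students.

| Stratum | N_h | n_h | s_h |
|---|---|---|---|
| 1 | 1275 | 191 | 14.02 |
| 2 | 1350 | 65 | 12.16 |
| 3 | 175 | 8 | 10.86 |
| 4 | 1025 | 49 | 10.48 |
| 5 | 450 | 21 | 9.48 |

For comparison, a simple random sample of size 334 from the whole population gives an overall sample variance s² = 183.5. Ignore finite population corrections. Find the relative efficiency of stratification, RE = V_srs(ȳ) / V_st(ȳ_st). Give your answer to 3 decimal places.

V̂(ȳ_st) = Σ W_h² s_h²/n_h, with W_h = N_h/N and N = 4275:
  stratum 1: (1275/4275)²·14.02²/191 = 0.09154
  stratum 2: (1350/4275)²·12.16²/65 = 0.226855
  stratum 3: (175/4275)²·10.86²/8 = 0.0247044
  stratum 4: (1025/4275)²·10.48²/49 = 0.128855
  stratum 5: (450/4275)²·9.48²/21 = 0.0474188
V_st = 0.519374
V_srs = s²/n = 183.5/334 = 0.549401
Relative efficiency = V_srs / V_st = 0.549401/0.519374 = 1.0578

RE ≈ 1.058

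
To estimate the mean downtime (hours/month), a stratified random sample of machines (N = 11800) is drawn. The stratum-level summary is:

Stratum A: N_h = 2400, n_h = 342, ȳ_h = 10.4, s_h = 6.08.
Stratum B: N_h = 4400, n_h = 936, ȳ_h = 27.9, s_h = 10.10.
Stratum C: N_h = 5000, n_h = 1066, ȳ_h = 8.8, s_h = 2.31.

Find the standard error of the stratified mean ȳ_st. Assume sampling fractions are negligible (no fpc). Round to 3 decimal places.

SE(ȳ_st) ≈ 0.143

V̂(ȳ_st) = Σ W_h² s_h²/n_h, with W_h = N_h/N and N = 11800:
  stratum A: (2400/11800)²·6.08²/342 = 0.00447136
  stratum B: (4400/11800)²·10.10²/936 = 0.0151533
  stratum C: (5000/11800)²·2.31²/1066 = 0.000898758
V̂(ȳ_st) = 0.0205235
SE(ȳ_st) = √0.0205235 = 0.14326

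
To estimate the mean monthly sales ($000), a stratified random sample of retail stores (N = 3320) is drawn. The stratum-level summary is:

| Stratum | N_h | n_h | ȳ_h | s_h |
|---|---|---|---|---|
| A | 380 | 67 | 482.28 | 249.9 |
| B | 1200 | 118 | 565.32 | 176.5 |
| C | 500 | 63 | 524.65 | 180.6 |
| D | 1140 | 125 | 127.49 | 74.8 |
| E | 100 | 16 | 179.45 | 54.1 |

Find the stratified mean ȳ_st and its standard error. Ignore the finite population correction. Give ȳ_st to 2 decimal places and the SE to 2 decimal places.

ȳ_st ≈ 387.73, SE ≈ 7.99

ȳ_st = Σ W_h ȳ_h = (380·482.28 + 1200·565.32 + 500·524.65 + 1140·127.49 + 100·179.45)/3320 = 387.72861
V̂(ȳ_st) = Σ W_h² s_h²/n_h, with W_h = N_h/N and N = 3320:
  stratum A: (380/3320)²·249.9²/67 = 12.2109
  stratum B: (1200/3320)²·176.5²/118 = 34.49
  stratum C: (500/3320)²·180.6²/63 = 11.7425
  stratum D: (1140/3320)²·74.8²/125 = 5.27748
  stratum E: (100/3320)²·54.1²/16 = 0.165958
V̂(ȳ_st) = 63.8869
SE(ȳ_st) = √63.8869 = 7.99293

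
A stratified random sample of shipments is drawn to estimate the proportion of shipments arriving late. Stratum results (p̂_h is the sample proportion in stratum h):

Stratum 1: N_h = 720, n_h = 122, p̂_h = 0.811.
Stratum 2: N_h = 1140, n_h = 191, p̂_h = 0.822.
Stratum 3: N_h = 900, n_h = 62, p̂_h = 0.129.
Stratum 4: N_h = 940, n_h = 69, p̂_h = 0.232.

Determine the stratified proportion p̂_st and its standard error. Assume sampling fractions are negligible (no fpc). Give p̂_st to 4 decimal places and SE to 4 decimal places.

N = 3700; stratum weights W_h = N_h/N.
p̂_st = Σ W_h p̂_h = (720·0.811 + 1140·0.822 + 900·0.129 + 940·0.232)/3700 = 0.50140
V̂(p̂_st) = Σ W_h² p̂_h(1−p̂_h)/(n_h−1):
  stratum 1: (720/3700)²·0.811·0.189/121 = 4.79688e-05
  stratum 2: (1140/3700)²·0.822·0.178/190 = 7.31046e-05
  stratum 3: (900/3700)²·0.129·0.871/61 = 0.000108983
  stratum 4: (940/3700)²·0.232·0.768/68 = 0.000169119
V̂(p̂_st) = 0.000399176; SE = √V̂ = 0.0199794

p̂_st ≈ 0.5014, SE ≈ 0.0200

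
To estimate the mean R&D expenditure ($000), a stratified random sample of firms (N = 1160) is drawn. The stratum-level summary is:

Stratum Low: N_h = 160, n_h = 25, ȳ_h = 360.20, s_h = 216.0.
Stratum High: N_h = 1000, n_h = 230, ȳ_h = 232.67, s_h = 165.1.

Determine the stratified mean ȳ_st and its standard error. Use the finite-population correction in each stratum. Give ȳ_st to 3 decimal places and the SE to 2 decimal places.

ȳ_st ≈ 250.260, SE ≈ 9.89

ȳ_st = Σ W_h ȳ_h = (160·360.20 + 1000·232.67)/1160 = 250.26034
V̂(ȳ_st) = Σ W_h² (1 − n_h/N_h) s_h²/n_h, with W_h = N_h/N and N = 1160:
  stratum Low: (160/1160)²·(1 − 25/160)·216.0²/25 = 29.9575
  stratum High: (1000/1160)²·(1 − 230/1000)·165.1²/230 = 67.8174
V̂(ȳ_st) = 97.7749
SE(ȳ_st) = √97.7749 = 9.88812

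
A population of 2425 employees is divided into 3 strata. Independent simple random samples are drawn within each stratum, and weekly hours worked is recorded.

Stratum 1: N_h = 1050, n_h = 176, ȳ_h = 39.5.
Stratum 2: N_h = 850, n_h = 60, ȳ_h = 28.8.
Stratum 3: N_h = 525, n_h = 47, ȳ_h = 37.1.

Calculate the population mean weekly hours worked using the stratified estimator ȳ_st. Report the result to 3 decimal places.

N = Σ N_h = 2425. Stratum weights W_h = N_h/N.
ȳ_st = (1050·39.5 + 850·28.8 + 525·37.1) / 2425 = 35.22990

ȳ_st ≈ 35.230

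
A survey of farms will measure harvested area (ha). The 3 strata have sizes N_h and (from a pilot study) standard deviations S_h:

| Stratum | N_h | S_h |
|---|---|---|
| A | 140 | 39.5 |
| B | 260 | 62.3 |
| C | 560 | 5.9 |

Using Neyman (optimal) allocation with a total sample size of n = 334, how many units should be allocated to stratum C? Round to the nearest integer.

44

Neyman allocation: n_h = n · N_h S_h / Σ N_i S_i, with n = 334.
  stratum A: N_h·S_h = 140·39.5 = 5530.00
  stratum B: N_h·S_h = 260·62.3 = 16198.00
  stratum C: N_h·S_h = 560·5.9 = 3304.00
Σ N_h S_h = 25032.00
n for stratum C = 334·3304.00/25032.00 = 44.085 → 44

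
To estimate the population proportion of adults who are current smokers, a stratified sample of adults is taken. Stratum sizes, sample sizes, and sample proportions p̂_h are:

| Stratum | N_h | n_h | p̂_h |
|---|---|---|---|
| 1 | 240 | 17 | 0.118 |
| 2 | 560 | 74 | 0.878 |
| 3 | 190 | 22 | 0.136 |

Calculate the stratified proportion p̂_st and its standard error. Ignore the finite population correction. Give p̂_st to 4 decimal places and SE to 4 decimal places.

p̂_st ≈ 0.5514, SE ≈ 0.0325

N = 990; stratum weights W_h = N_h/N.
p̂_st = Σ W_h p̂_h = (240·0.118 + 560·0.878 + 190·0.136)/990 = 0.55135
V̂(p̂_st) = Σ W_h² p̂_h(1−p̂_h)/(n_h−1):
  stratum 1: (240/990)²·0.118·0.882/16 = 0.000382281
  stratum 2: (560/990)²·0.878·0.122/73 = 0.000469502
  stratum 3: (190/990)²·0.136·0.864/21 = 0.000206096
V̂(p̂_st) = 0.00105788; SE = √V̂ = 0.0325251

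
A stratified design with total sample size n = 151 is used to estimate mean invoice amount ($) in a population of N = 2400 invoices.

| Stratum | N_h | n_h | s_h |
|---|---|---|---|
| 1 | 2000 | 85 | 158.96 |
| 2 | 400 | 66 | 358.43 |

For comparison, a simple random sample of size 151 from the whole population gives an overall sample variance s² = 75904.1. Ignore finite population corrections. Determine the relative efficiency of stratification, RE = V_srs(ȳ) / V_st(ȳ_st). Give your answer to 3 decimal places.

V̂(ȳ_st) = Σ W_h² s_h²/n_h, with W_h = N_h/N and N = 2400:
  stratum 1: (2000/2400)²·158.96²/85 = 206.44
  stratum 2: (400/2400)²·358.43²/66 = 54.0707
V_st = 260.511
V_srs = s²/n = 75904.1/151 = 502.676
Relative efficiency = V_srs / V_st = 502.676/260.511 = 1.9296

RE ≈ 1.930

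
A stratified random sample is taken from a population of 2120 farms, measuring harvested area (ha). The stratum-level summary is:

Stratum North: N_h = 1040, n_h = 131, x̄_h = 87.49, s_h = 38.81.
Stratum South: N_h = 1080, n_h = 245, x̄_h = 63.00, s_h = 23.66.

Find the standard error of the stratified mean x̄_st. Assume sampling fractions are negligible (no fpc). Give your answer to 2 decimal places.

SE(x̄_st) ≈ 1.83

V̂(x̄_st) = Σ W_h² s_h²/n_h, with W_h = N_h/N and N = 2120:
  stratum North: (1040/2120)²·38.81²/131 = 2.76701
  stratum South: (1080/2120)²·23.66²/245 = 0.592979
V̂(x̄_st) = 3.35999
SE(x̄_st) = √3.35999 = 1.83303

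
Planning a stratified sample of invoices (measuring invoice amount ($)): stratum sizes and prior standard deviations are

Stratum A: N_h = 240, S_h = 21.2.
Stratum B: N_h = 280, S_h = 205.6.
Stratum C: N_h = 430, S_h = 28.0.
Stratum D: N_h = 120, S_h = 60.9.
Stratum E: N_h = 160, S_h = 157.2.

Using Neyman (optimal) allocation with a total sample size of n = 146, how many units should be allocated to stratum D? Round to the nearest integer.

10

Neyman allocation: n_h = n · N_h S_h / Σ N_i S_i, with n = 146.
  stratum A: N_h·S_h = 240·21.2 = 5088.00
  stratum B: N_h·S_h = 280·205.6 = 57568.00
  stratum C: N_h·S_h = 430·28.0 = 12040.00
  stratum D: N_h·S_h = 120·60.9 = 7308.00
  stratum E: N_h·S_h = 160·157.2 = 25152.00
Σ N_h S_h = 107156.00
n for stratum D = 146·7308.00/107156.00 = 9.957 → 10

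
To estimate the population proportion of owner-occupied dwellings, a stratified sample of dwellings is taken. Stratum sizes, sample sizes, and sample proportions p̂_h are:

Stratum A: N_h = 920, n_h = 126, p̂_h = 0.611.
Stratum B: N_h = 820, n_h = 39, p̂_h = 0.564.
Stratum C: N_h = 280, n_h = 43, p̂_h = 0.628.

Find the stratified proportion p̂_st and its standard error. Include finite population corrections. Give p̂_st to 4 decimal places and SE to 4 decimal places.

p̂_st ≈ 0.5943, SE ≈ 0.0380

N = 2020; stratum weights W_h = N_h/N.
p̂_st = Σ W_h p̂_h = (920·0.611 + 820·0.564 + 280·0.628)/2020 = 0.59428
V̂(p̂_st) = Σ W_h² (1 − n_h/N_h) p̂_h(1−p̂_h)/(n_h−1):
  stratum A: (920/2020)²·(1 − 126/920)·0.611·0.389/125 = 0.000340398
  stratum B: (820/2020)²·(1 − 39/820)·0.564·0.436/38 = 0.00101565
  stratum C: (280/2020)²·(1 − 43/280)·0.628·0.372/42 = 9.04601e-05
V̂(p̂_st) = 0.00144651; SE = √V̂ = 0.038033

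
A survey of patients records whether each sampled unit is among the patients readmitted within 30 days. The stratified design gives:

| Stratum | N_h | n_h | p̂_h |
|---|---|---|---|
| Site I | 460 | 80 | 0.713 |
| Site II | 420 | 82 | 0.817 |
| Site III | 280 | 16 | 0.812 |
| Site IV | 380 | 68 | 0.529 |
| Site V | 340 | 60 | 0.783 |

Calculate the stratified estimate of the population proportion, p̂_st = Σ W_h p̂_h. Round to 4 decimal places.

p̂_st ≈ 0.7264

N = 1880; stratum weights W_h = N_h/N.
p̂_st = Σ W_h p̂_h = (460·0.713 + 420·0.817 + 280·0.812 + 380·0.529 + 340·0.783)/1880 = 0.72645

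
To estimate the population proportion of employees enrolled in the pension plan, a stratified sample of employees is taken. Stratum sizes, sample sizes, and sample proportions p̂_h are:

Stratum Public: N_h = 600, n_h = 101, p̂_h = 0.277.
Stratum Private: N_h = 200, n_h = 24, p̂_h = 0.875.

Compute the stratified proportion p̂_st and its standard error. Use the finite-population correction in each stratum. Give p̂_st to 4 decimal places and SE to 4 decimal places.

N = 800; stratum weights W_h = N_h/N.
p̂_st = Σ W_h p̂_h = (600·0.277 + 200·0.875)/800 = 0.42650
V̂(p̂_st) = Σ W_h² (1 − n_h/N_h) p̂_h(1−p̂_h)/(n_h−1):
  stratum Public: (600/800)²·(1 − 101/600)·0.277·0.723/100 = 0.000936893
  stratum Private: (200/800)²·(1 − 24/200)·0.875·0.125/23 = 0.000261549
V̂(p̂_st) = 0.00119844; SE = √V̂ = 0.0346185

p̂_st ≈ 0.4265, SE ≈ 0.0346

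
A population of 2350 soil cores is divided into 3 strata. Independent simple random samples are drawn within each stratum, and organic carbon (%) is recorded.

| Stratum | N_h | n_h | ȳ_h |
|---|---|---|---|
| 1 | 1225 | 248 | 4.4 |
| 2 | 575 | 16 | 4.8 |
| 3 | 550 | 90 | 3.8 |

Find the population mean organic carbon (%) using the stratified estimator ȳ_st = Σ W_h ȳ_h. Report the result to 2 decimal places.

N = Σ N_h = 2350. Stratum weights W_h = N_h/N.
ȳ_st = (1225·4.4 + 575·4.8 + 550·3.8) / 2350 = 4.3574

ȳ_st ≈ 4.36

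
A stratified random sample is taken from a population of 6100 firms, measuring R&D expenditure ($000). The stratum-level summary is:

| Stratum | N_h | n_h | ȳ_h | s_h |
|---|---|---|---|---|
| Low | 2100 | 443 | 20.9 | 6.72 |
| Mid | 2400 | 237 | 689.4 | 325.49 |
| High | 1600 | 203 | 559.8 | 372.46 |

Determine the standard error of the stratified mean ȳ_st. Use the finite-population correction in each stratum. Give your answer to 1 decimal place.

V̂(ȳ_st) = Σ W_h² (1 − n_h/N_h) s_h²/n_h, with W_h = N_h/N and N = 6100:
  stratum Low: (2100/6100)²·(1 − 443/2100)·6.72²/443 = 0.00953272
  stratum Mid: (2400/6100)²·(1 − 237/2400)·325.49²/237 = 62.3642
  stratum High: (1600/6100)²·(1 − 203/1600)·372.46²/203 = 41.0506
V̂(ȳ_st) = 103.424
SE(ȳ_st) = √103.424 = 10.1698

SE(ȳ_st) ≈ 10.2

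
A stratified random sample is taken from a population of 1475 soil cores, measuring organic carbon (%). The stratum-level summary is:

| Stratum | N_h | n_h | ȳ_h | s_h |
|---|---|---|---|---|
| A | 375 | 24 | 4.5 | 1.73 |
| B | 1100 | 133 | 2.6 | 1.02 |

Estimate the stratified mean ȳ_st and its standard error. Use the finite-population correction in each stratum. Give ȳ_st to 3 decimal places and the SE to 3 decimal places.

ȳ_st = Σ W_h ȳ_h = (375·4.5 + 1100·2.6)/1475 = 3.08305
V̂(ȳ_st) = Σ W_h² (1 − n_h/N_h) s_h²/n_h, with W_h = N_h/N and N = 1475:
  stratum A: (375/1475)²·(1 − 24/375)·1.73²/24 = 0.00754458
  stratum B: (1100/1475)²·(1 − 133/1100)·1.02²/133 = 0.00382458
V̂(ȳ_st) = 0.0113692
SE(ȳ_st) = √0.0113692 = 0.106626

ȳ_st ≈ 3.083, SE ≈ 0.107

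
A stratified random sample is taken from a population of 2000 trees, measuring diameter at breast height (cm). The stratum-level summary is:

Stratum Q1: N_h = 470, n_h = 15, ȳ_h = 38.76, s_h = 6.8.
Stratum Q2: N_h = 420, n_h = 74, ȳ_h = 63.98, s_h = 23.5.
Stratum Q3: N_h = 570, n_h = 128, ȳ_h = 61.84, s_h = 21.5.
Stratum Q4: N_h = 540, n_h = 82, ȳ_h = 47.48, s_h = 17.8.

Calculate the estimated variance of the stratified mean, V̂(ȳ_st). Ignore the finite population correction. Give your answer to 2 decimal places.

V̂(ȳ_st) = Σ W_h² s_h²/n_h, with W_h = N_h/N and N = 2000:
  stratum Q1: (470/2000)²·6.8²/15 = 0.17024
  stratum Q2: (420/2000)²·23.5²/74 = 0.329111
  stratum Q3: (570/2000)²·21.5²/128 = 0.29333
  stratum Q4: (540/2000)²·17.8²/82 = 0.281678
V̂(ȳ_st) = 1.07436

V̂(ȳ_st) ≈ 1.07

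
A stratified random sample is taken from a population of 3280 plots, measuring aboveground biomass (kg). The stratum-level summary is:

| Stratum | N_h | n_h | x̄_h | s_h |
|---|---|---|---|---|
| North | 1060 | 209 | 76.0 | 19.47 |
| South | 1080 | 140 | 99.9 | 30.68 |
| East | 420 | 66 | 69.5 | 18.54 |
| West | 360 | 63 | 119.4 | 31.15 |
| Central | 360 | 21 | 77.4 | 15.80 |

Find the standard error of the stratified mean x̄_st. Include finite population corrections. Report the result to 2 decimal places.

V̂(x̄_st) = Σ W_h² (1 − n_h/N_h) s_h²/n_h, with W_h = N_h/N and N = 3280:
  stratum North: (1060/3280)²·(1 − 209/1060)·19.47²/209 = 0.15208
  stratum South: (1080/3280)²·(1 − 140/1080)·30.68²/140 = 0.634434
  stratum East: (420/3280)²·(1 − 66/420)·18.54²/66 = 0.0719748
  stratum West: (360/3280)²·(1 − 63/360)·31.15²/63 = 0.153069
  stratum Central: (360/3280)²·(1 − 21/360)·15.80²/21 = 0.13485
V̂(x̄_st) = 1.14641
SE(x̄_st) = √1.14641 = 1.0707

SE(x̄_st) ≈ 1.07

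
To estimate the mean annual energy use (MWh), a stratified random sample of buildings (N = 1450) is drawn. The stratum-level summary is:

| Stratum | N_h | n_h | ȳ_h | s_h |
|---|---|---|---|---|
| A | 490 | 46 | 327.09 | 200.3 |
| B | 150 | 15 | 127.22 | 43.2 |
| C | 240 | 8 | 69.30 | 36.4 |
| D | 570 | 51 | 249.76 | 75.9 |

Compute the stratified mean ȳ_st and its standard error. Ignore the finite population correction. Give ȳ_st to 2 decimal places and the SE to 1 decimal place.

ȳ_st ≈ 233.35, SE ≈ 11.1

ȳ_st = Σ W_h ȳ_h = (490·327.09 + 150·127.22 + 240·69.30 + 570·249.76)/1450 = 233.34641
V̂(ȳ_st) = Σ W_h² s_h²/n_h, with W_h = N_h/N and N = 1450:
  stratum A: (490/1450)²·200.3²/46 = 99.6002
  stratum B: (150/1450)²·43.2²/15 = 1.33144
  stratum C: (240/1450)²·36.4²/8 = 4.53732
  stratum D: (570/1450)²·75.9²/51 = 17.4553
V̂(ȳ_st) = 122.924
SE(ȳ_st) = √122.924 = 11.0871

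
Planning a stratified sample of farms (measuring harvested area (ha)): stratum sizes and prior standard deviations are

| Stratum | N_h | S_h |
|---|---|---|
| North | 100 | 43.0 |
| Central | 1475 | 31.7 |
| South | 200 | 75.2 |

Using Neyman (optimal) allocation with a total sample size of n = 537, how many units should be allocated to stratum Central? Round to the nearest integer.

380

Neyman allocation: n_h = n · N_h S_h / Σ N_i S_i, with n = 537.
  stratum North: N_h·S_h = 100·43.0 = 4300.00
  stratum Central: N_h·S_h = 1475·31.7 = 46757.50
  stratum South: N_h·S_h = 200·75.2 = 15040.00
Σ N_h S_h = 66097.50
n for stratum Central = 537·46757.50/66097.50 = 379.875 → 380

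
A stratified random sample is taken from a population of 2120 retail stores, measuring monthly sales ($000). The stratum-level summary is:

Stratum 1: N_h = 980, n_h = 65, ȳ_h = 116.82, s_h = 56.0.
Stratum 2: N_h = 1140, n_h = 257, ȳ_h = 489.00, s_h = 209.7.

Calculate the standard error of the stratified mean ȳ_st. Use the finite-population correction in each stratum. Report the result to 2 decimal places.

SE(ȳ_st) ≈ 6.92

V̂(ȳ_st) = Σ W_h² (1 − n_h/N_h) s_h²/n_h, with W_h = N_h/N and N = 2120:
  stratum 1: (980/2120)²·(1 − 65/980)·56.0²/65 = 9.62583
  stratum 2: (1140/2120)²·(1 − 257/1140)·209.7²/257 = 38.3228
V̂(ȳ_st) = 47.9487
SE(ȳ_st) = √47.9487 = 6.9245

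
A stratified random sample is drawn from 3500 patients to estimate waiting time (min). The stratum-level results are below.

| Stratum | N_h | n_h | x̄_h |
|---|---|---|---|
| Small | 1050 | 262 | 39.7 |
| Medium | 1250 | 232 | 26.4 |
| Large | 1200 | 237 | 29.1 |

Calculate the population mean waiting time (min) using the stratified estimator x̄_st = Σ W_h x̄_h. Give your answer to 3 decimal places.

N = Σ N_h = 3500. Stratum weights W_h = N_h/N.
x̄_st = (1050·39.7 + 1250·26.4 + 1200·29.1) / 3500 = 31.31571

x̄_st ≈ 31.316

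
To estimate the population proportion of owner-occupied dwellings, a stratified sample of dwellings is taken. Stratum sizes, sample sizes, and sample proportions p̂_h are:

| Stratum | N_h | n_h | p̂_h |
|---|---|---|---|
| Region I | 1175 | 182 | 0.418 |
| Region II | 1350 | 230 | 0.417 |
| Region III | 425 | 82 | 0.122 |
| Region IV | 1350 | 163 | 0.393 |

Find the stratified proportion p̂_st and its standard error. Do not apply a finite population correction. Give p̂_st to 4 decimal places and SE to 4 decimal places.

p̂_st ≈ 0.3806, SE ≈ 0.0191

N = 4300; stratum weights W_h = N_h/N.
p̂_st = Σ W_h p̂_h = (1175·0.418 + 1350·0.417 + 425·0.122 + 1350·0.393)/4300 = 0.38058
V̂(p̂_st) = Σ W_h² p̂_h(1−p̂_h)/(n_h−1):
  stratum Region I: (1175/4300)²·0.418·0.582/181 = 0.00010036
  stratum Region II: (1350/4300)²·0.417·0.583/229 = 0.00010464
  stratum Region III: (425/4300)²·0.122·0.878/81 = 1.29184e-05
  stratum Region IV: (1350/4300)²·0.393·0.607/162 = 0.000145143
V̂(p̂_st) = 0.000363062; SE = √V̂ = 0.0190542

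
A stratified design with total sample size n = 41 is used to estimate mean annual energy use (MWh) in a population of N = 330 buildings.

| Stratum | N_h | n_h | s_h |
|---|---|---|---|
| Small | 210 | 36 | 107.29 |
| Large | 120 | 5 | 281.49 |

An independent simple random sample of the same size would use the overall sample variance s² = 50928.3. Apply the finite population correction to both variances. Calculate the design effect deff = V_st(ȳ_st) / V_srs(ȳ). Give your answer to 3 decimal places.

V̂(ȳ_st) = Σ W_h² (1 − n_h/N_h) s_h²/n_h, with W_h = N_h/N and N = 330:
  stratum Small: (210/330)²·(1 − 36/210)·107.29²/36 = 107.289
  stratum Large: (120/330)²·(1 − 5/120)·281.49²/5 = 2008.2
V_st = 2115.49
V_srs = (1 − 41/330)·50928.3/41 = 1087.83
deff = V_st / V_srs = 2115.49/1087.83 = 1.9447

deff ≈ 1.945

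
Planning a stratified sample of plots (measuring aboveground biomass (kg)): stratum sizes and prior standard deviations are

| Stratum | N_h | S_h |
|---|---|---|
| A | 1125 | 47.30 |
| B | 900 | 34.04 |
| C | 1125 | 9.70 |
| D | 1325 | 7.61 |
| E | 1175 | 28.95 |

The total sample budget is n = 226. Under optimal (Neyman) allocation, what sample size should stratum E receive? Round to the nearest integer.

Neyman allocation: n_h = n · N_h S_h / Σ N_i S_i, with n = 226.
  stratum A: N_h·S_h = 1125·47.30 = 53212.50
  stratum B: N_h·S_h = 900·34.04 = 30636.00
  stratum C: N_h·S_h = 1125·9.70 = 10912.50
  stratum D: N_h·S_h = 1325·7.61 = 10083.25
  stratum E: N_h·S_h = 1175·28.95 = 34016.25
Σ N_h S_h = 138860.50
n for stratum E = 226·34016.25/138860.50 = 55.363 → 55

55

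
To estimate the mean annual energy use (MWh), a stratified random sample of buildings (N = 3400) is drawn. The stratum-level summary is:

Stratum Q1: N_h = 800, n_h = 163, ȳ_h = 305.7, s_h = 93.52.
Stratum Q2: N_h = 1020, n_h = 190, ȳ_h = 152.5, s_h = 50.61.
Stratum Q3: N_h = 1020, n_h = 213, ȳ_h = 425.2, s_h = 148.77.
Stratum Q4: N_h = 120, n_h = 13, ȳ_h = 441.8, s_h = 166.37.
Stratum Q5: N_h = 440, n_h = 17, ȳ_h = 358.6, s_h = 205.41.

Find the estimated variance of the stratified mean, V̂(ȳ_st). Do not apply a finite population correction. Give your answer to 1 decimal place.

V̂(ȳ_st) = Σ W_h² s_h²/n_h, with W_h = N_h/N and N = 3400:
  stratum Q1: (800/3400)²·93.52²/163 = 2.9706
  stratum Q2: (1020/3400)²·50.61²/190 = 1.21328
  stratum Q3: (1020/3400)²·148.77²/213 = 9.35177
  stratum Q4: (120/3400)²·166.37²/13 = 2.65223
  stratum Q5: (440/3400)²·205.41²/17 = 41.5663
V̂(ȳ_st) = 57.7542

V̂(ȳ_st) ≈ 57.8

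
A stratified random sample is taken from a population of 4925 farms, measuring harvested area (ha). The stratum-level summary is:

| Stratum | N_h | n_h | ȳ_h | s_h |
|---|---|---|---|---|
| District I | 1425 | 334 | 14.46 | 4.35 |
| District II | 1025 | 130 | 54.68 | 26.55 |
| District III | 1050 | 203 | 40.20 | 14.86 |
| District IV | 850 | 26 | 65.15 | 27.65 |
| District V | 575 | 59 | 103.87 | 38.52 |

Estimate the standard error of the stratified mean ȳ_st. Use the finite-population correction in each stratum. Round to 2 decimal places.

V̂(ȳ_st) = Σ W_h² (1 − n_h/N_h) s_h²/n_h, with W_h = N_h/N and N = 4925:
  stratum District I: (1425/4925)²·(1 − 334/1425)·4.35²/334 = 0.00363128
  stratum District II: (1025/4925)²·(1 − 130/1025)·26.55²/130 = 0.205078
  stratum District III: (1050/4925)²·(1 − 203/1050)·14.86²/203 = 0.0398843
  stratum District IV: (850/4925)²·(1 − 26/850)·27.65²/26 = 0.849084
  stratum District V: (575/4925)²·(1 − 59/575)·38.52²/59 = 0.307628
V̂(ȳ_st) = 1.40531
SE(ȳ_st) = √1.40531 = 1.18546

SE(ȳ_st) ≈ 1.19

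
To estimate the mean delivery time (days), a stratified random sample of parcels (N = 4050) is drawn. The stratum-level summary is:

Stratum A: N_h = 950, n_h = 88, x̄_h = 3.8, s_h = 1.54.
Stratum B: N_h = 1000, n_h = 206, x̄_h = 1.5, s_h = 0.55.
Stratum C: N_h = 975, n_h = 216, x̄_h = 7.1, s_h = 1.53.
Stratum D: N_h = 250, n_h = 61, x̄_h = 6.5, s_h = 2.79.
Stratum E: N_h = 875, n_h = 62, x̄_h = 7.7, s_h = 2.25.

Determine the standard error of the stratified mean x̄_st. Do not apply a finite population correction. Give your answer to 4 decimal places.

SE(x̄_st) ≈ 0.0806

V̂(x̄_st) = Σ W_h² s_h²/n_h, with W_h = N_h/N and N = 4050:
  stratum A: (950/4050)²·1.54²/88 = 0.00148285
  stratum B: (1000/4050)²·0.55²/206 = 8.95258e-05
  stratum C: (975/4050)²·1.53²/216 = 0.000628099
  stratum D: (250/4050)²·2.79²/61 = 0.000486238
  stratum E: (875/4050)²·2.25²/62 = 0.00381136
V̂(x̄_st) = 0.00649806
SE(x̄_st) = √0.00649806 = 0.0806106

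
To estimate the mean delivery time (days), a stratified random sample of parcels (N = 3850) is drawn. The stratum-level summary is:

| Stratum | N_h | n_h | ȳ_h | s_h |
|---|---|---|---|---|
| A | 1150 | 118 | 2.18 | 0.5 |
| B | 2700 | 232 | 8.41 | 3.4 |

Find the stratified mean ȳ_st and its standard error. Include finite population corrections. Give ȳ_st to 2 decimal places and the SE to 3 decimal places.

ȳ_st ≈ 6.55, SE ≈ 0.150

ȳ_st = Σ W_h ȳ_h = (1150·2.18 + 2700·8.41)/3850 = 6.54909
V̂(ȳ_st) = Σ W_h² (1 − n_h/N_h) s_h²/n_h, with W_h = N_h/N and N = 3850:
  stratum A: (1150/3850)²·(1 − 118/1150)·0.5²/118 = 0.000169634
  stratum B: (2700/3850)²·(1 − 232/2700)·3.4²/232 = 0.0224005
V̂(ȳ_st) = 0.0225701
SE(ȳ_st) = √0.0225701 = 0.150234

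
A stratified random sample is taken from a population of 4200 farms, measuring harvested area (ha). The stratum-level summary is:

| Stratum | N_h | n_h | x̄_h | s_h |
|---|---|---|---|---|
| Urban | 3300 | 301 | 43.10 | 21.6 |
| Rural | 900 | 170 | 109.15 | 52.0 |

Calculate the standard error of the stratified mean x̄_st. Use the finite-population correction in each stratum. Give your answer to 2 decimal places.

SE(x̄_st) ≈ 1.21

V̂(x̄_st) = Σ W_h² (1 − n_h/N_h) s_h²/n_h, with W_h = N_h/N and N = 4200:
  stratum Urban: (3300/4200)²·(1 − 301/3300)·21.6²/301 = 0.869627
  stratum Rural: (900/4200)²·(1 − 170/900)·52.0²/170 = 0.592413
V̂(x̄_st) = 1.46204
SE(x̄_st) = √1.46204 = 1.20915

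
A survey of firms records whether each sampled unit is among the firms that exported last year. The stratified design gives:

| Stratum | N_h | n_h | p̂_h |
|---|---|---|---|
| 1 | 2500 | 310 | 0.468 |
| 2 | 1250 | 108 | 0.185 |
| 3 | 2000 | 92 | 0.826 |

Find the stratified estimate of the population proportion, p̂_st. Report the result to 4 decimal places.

N = 5750; stratum weights W_h = N_h/N.
p̂_st = Σ W_h p̂_h = (2500·0.468 + 1250·0.185 + 2000·0.826)/5750 = 0.53100

p̂_st ≈ 0.5310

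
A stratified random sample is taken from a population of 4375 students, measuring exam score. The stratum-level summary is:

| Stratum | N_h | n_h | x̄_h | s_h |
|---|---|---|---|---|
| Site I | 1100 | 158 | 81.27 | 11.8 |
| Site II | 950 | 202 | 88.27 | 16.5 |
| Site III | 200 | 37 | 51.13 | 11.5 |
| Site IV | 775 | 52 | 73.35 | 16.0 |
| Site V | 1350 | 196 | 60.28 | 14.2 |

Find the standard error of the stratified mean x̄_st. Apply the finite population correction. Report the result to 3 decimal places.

V̂(x̄_st) = Σ W_h² (1 − n_h/N_h) s_h²/n_h, with W_h = N_h/N and N = 4375:
  stratum Site I: (1100/4375)²·(1 − 158/1100)·11.8²/158 = 0.0477084
  stratum Site II: (950/4375)²·(1 − 202/950)·16.5²/202 = 0.0500363
  stratum Site III: (200/4375)²·(1 − 37/200)·11.5²/37 = 0.00608773
  stratum Site IV: (775/4375)²·(1 − 52/775)·16.0²/52 = 0.144119
  stratum Site V: (1350/4375)²·(1 − 196/1350)·14.2²/196 = 0.0837344
V̂(x̄_st) = 0.331686
SE(x̄_st) = √0.331686 = 0.575922

SE(x̄_st) ≈ 0.576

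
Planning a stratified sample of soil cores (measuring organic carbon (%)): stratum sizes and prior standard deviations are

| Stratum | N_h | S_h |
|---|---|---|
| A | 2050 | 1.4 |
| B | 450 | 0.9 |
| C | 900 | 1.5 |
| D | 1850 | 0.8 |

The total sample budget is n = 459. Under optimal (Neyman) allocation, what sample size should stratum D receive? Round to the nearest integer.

Neyman allocation: n_h = n · N_h S_h / Σ N_i S_i, with n = 459.
  stratum A: N_h·S_h = 2050·1.4 = 2870.00
  stratum B: N_h·S_h = 450·0.9 = 405.00
  stratum C: N_h·S_h = 900·1.5 = 1350.00
  stratum D: N_h·S_h = 1850·0.8 = 1480.00
Σ N_h S_h = 6105.00
n for stratum D = 459·1480.00/6105.00 = 111.273 → 111

111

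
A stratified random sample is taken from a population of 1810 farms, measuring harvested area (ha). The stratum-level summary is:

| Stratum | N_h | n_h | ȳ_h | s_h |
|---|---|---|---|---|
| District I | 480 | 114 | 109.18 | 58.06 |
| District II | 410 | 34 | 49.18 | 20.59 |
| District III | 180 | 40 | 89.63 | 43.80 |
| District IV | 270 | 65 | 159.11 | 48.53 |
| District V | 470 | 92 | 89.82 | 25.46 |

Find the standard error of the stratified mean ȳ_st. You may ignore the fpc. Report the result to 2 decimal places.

V̂(ȳ_st) = Σ W_h² s_h²/n_h, with W_h = N_h/N and N = 1810:
  stratum District I: (480/1810)²·58.06²/114 = 2.07957
  stratum District II: (410/1810)²·20.59²/34 = 0.6398
  stratum District III: (180/1810)²·43.80²/40 = 0.474325
  stratum District IV: (270/1810)²·48.53²/65 = 0.806265
  stratum District V: (470/1810)²·25.46²/92 = 0.475081
V̂(ȳ_st) = 4.47505
SE(ȳ_st) = √4.47505 = 2.11543

SE(ȳ_st) ≈ 2.12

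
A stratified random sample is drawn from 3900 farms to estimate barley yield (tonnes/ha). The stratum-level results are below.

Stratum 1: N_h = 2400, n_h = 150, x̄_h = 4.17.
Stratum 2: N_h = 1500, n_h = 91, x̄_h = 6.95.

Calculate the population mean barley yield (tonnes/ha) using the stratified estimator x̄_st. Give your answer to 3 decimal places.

N = Σ N_h = 3900. Stratum weights W_h = N_h/N.
x̄_st = (2400·4.17 + 1500·6.95) / 3900 = 5.23923

x̄_st ≈ 5.239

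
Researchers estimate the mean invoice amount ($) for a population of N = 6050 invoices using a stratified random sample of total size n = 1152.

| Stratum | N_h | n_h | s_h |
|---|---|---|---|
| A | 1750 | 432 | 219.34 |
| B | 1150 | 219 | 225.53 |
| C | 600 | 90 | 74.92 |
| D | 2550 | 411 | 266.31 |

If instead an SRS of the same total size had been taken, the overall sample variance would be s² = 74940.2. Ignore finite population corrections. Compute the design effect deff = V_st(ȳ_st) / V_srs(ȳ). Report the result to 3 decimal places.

V̂(ȳ_st) = Σ W_h² s_h²/n_h, with W_h = N_h/N and N = 6050:
  stratum A: (1750/6050)²·219.34²/432 = 9.31788
  stratum B: (1150/6050)²·225.53²/219 = 8.39169
  stratum C: (600/6050)²·74.92²/90 = 0.613401
  stratum D: (2550/6050)²·266.31²/411 = 30.6551
V_st = 48.9781
V_srs = s²/n = 74940.2/1152 = 65.0523
deff = V_st / V_srs = 48.9781/65.0523 = 0.7529

deff ≈ 0.753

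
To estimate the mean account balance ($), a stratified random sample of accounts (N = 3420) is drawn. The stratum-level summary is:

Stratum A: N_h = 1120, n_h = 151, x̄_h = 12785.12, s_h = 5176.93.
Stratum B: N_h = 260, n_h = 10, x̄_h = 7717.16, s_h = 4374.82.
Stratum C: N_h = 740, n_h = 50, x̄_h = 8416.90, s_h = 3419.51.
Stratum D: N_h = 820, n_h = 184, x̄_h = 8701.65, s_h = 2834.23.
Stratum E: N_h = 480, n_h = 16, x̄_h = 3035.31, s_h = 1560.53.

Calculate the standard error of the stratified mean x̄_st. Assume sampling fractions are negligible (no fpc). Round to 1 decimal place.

V̂(x̄_st) = Σ W_h² s_h²/n_h, with W_h = N_h/N and N = 3420:
  stratum A: (1120/3420)²·5176.93²/151 = 19034.9
  stratum B: (260/3420)²·4374.82²/10 = 11061.5
  stratum C: (740/3420)²·3419.51²/50 = 10948.9
  stratum D: (820/3420)²·2834.23²/184 = 2509.73
  stratum E: (480/3420)²·1560.53²/16 = 2998.16
V̂(x̄_st) = 46553.2
SE(x̄_st) = √46553.2 = 215.762

SE(x̄_st) ≈ 215.8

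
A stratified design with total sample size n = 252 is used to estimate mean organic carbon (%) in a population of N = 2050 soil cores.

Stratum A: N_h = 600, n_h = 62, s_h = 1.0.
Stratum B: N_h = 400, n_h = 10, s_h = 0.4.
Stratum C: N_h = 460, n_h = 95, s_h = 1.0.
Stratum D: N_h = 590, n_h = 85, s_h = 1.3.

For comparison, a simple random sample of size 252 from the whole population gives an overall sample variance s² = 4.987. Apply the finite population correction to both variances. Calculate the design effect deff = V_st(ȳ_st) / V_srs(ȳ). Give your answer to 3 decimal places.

V̂(ȳ_st) = Σ W_h² (1 − n_h/N_h) s_h²/n_h, with W_h = N_h/N and N = 2050:
  stratum A: (600/2050)²·(1 − 62/600)·1.0²/62 = 0.00123889
  stratum B: (400/2050)²·(1 − 10/400)·0.4²/10 = 0.000593932
  stratum C: (460/2050)²·(1 − 95/460)·1.0²/95 = 0.000420552
  stratum D: (590/2050)²·(1 − 85/590)·1.3²/85 = 0.00140962
V_st = 0.003663
V_srs = (1 − 252/2050)·4.987/252 = 0.017357
deff = V_st / V_srs = 0.003663/0.017357 = 0.2110

deff ≈ 0.211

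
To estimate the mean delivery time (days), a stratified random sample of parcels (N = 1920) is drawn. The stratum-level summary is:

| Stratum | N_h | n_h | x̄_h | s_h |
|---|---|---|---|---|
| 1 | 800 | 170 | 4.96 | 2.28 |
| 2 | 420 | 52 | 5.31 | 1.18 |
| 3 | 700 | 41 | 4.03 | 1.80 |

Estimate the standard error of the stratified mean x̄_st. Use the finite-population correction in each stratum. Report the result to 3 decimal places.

V̂(x̄_st) = Σ W_h² (1 − n_h/N_h) s_h²/n_h, with W_h = N_h/N and N = 1920:
  stratum 1: (800/1920)²·(1 − 170/800)·2.28²/170 = 0.0041807
  stratum 2: (420/1920)²·(1 − 52/420)·1.18²/52 = 0.00112268
  stratum 3: (700/1920)²·(1 − 41/700)·1.80²/41 = 0.00988877
V̂(x̄_st) = 0.0151921
SE(x̄_st) = √0.0151921 = 0.123256

SE(x̄_st) ≈ 0.123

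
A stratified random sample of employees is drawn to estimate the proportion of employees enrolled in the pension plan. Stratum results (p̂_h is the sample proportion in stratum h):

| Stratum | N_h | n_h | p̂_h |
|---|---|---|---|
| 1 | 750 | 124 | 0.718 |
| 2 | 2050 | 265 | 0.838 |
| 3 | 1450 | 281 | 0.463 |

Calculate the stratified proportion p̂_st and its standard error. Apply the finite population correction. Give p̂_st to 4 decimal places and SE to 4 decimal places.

p̂_st ≈ 0.6889, SE ≈ 0.0152

N = 4250; stratum weights W_h = N_h/N.
p̂_st = Σ W_h p̂_h = (750·0.718 + 2050·0.838 + 1450·0.463)/4250 = 0.68888
V̂(p̂_st) = Σ W_h² (1 − n_h/N_h) p̂_h(1−p̂_h)/(n_h−1):
  stratum 1: (750/4250)²·(1 − 124/750)·0.718·0.282/123 = 4.27884e-05
  stratum 2: (2050/4250)²·(1 − 265/2050)·0.838·0.162/264 = 0.000104176
  stratum 3: (1450/4250)²·(1 − 281/1450)·0.463·0.537/280 = 8.33301e-05
V̂(p̂_st) = 0.000230295; SE = √V̂ = 0.0151755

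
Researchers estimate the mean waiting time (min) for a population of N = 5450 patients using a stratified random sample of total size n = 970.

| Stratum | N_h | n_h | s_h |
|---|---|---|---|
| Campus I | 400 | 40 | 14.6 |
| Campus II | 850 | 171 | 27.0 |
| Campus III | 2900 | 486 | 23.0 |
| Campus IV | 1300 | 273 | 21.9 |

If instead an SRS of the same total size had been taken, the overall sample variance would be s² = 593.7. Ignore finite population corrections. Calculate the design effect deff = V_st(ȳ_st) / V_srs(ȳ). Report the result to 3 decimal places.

V̂(ȳ_st) = Σ W_h² s_h²/n_h, with W_h = N_h/N and N = 5450:
  stratum Campus I: (400/5450)²·14.6²/40 = 0.028706
  stratum Campus II: (850/5450)²·27.0²/171 = 0.103699
  stratum Campus III: (2900/5450)²·23.0²/486 = 0.308193
  stratum Campus IV: (1300/5450)²·21.9²/273 = 0.0999584
V_st = 0.540557
V_srs = s²/n = 593.7/970 = 0.612062
deff = V_st / V_srs = 0.540557/0.612062 = 0.8832

deff ≈ 0.883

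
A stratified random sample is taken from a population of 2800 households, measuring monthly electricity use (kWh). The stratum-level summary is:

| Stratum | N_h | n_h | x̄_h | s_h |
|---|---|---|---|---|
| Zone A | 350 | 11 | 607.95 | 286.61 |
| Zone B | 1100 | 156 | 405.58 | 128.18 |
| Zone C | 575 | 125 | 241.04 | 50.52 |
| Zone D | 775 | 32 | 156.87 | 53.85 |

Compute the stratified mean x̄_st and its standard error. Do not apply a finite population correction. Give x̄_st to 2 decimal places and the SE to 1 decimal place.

x̄_st ≈ 328.25, SE ≈ 11.9

x̄_st = Σ W_h x̄_h = (350·607.95 + 1100·405.58 + 575·241.04 + 775·156.87)/2800 = 328.24741
V̂(x̄_st) = Σ W_h² s_h²/n_h, with W_h = N_h/N and N = 2800:
  stratum Zone A: (350/2800)²·286.61²/11 = 116.684
  stratum Zone B: (1100/2800)²·128.18²/156 = 16.2549
  stratum Zone C: (575/2800)²·50.52²/125 = 0.861066
  stratum Zone D: (775/2800)²·53.85²/32 = 6.94239
V̂(x̄_st) = 140.742
SE(x̄_st) = √140.742 = 11.8635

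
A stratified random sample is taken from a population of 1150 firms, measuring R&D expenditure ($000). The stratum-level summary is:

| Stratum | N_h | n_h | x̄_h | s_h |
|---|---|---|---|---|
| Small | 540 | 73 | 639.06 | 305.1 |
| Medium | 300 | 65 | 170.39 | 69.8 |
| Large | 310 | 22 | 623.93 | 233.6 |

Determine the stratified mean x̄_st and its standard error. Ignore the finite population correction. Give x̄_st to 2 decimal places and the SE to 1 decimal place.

x̄_st ≈ 512.72, SE ≈ 21.6

x̄_st = Σ W_h x̄_h = (540·639.06 + 300·170.39 + 310·623.93)/1150 = 512.71974
V̂(x̄_st) = Σ W_h² s_h²/n_h, with W_h = N_h/N and N = 1150:
  stratum Small: (540/1150)²·305.1²/73 = 281.16
  stratum Medium: (300/1150)²·69.8²/65 = 5.10087
  stratum Large: (310/1150)²·233.6²/22 = 180.24
V̂(x̄_st) = 466.501
SE(x̄_st) = √466.501 = 21.5986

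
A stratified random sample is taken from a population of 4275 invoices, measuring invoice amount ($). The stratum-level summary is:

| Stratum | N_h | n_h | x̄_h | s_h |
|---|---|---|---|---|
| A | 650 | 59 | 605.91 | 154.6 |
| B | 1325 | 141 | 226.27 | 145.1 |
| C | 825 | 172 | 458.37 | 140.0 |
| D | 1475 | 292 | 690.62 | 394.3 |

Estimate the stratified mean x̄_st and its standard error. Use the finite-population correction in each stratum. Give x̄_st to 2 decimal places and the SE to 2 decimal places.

x̄_st = Σ W_h x̄_h = (650·605.91 + 1325·226.27 + 825·458.37 + 1475·690.62)/4275 = 488.99860
V̂(x̄_st) = Σ W_h² (1 − n_h/N_h) s_h²/n_h, with W_h = N_h/N and N = 4275:
  stratum A: (650/4275)²·(1 − 59/650)·154.6²/59 = 8.51521
  stratum B: (1325/4275)²·(1 − 141/1325)·145.1²/141 = 12.8177
  stratum C: (825/4275)²·(1 − 172/825)·140.0²/172 = 3.3591
  stratum D: (1475/4275)²·(1 − 292/1475)·394.3²/292 = 50.8365
V̂(x̄_st) = 75.5285
SE(x̄_st) = √75.5285 = 8.69071

x̄_st ≈ 489.00, SE ≈ 8.69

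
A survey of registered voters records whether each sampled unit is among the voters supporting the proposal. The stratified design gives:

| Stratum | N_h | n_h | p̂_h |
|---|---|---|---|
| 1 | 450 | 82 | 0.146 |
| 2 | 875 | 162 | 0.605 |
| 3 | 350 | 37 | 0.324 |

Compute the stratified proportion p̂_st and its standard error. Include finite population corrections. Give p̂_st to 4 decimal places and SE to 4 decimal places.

N = 1675; stratum weights W_h = N_h/N.
p̂_st = Σ W_h p̂_h = (450·0.146 + 875·0.605 + 350·0.324)/1675 = 0.42297
V̂(p̂_st) = Σ W_h² (1 − n_h/N_h) p̂_h(1−p̂_h)/(n_h−1):
  stratum 1: (450/1675)²·(1 − 82/450)·0.146·0.854/81 = 9.08566e-05
  stratum 2: (875/1675)²·(1 − 162/875)·0.605·0.395/161 = 0.000330061
  stratum 3: (350/1675)²·(1 − 37/350)·0.324·0.676/36 = 0.000237559
V̂(p̂_st) = 0.000658477; SE = √V̂ = 0.0256608

p̂_st ≈ 0.4230, SE ≈ 0.0257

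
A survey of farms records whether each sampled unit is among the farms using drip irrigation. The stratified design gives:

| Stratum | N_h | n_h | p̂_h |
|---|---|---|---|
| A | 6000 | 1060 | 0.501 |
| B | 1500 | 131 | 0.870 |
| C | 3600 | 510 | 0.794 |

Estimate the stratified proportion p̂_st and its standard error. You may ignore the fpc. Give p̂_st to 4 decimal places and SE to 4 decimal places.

p̂_st ≈ 0.6459, SE ≈ 0.0109

N = 11100; stratum weights W_h = N_h/N.
p̂_st = Σ W_h p̂_h = (6000·0.501 + 1500·0.870 + 3600·0.794)/11100 = 0.64589
V̂(p̂_st) = Σ W_h² p̂_h(1−p̂_h)/(n_h−1):
  stratum A: (6000/11100)²·0.501·0.499/1059 = 6.89761e-05
  stratum B: (1500/11100)²·0.870·0.130/130 = 1.58875e-05
  stratum C: (3600/11100)²·0.794·0.206/509 = 3.3801e-05
V̂(p̂_st) = 0.000118665; SE = √V̂ = 0.0108933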